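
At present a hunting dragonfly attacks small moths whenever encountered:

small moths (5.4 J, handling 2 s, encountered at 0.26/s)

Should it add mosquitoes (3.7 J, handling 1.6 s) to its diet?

Intake rate on the current diet: R = (0.26×5.4) / (1 + 0.26×2) = 1.404/1.52 = 0.9237 J/s.
Profitability of mosquitoes: 3.7/1.6 = 2.312 J/s.
2.312 > 0.9237, so adding mosquitoes raises the average — include it.

Yes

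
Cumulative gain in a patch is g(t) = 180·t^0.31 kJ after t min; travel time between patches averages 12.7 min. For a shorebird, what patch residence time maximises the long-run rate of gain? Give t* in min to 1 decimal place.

5.7 min

By the marginal value theorem, leave when the instantaneous gain rate g'(t) equals the habitat-wide average g(t)/(T + t).
g'(t) = 0.31·180·t^-0.69. Setting 0.31·180·t^-0.69 = 180·t^0.31/(12.7+t) gives 0.31(12.7+t) = t, so 0.69·t = 0.31×12.7.
t* = 0.31×12.7/0.69 = 5.706 min.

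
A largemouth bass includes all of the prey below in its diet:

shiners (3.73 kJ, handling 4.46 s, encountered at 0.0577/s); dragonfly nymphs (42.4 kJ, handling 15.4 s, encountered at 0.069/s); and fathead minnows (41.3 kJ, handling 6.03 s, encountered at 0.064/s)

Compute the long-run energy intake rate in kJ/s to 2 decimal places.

2.14 kJ/s

Energy encountered per unit search time: 0.0577×3.73 + 0.069×42.4 + 0.064×41.3 = 5.784 kJ/s.
Handling time per unit search time: 0.0577×4.46 + 0.069×15.4 + 0.064×6.03 = 1.706.
Rate = 5.784/(1 + 1.706) = 2.138 kJ/s.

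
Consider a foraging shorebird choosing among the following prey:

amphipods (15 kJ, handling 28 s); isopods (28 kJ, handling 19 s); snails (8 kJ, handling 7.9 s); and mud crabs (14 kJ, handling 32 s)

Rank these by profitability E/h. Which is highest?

In descending order of E/h:
isopods: 28/19 = 1.47 kJ/s
snails: 8/7.9 = 1.01 kJ/s
amphipods: 15/28 = 0.536 kJ/s
mud crabs: 14/32 = 0.438 kJ/s

isopods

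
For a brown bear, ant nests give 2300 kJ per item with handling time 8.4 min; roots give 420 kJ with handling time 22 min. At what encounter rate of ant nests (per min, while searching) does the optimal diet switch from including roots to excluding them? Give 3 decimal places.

0.009 per min

Drop roots once their profitability E₂/h₂ falls below the rate achievable on ant nests alone: E₂/h₂ = λE₁/(1 + λh₁).
Solve for λ: λE₁h₂ = E₂(1 + λh₁) → λ(E₁h₂ − E₂h₁) = E₂ → λ = E₂/(E₁h₂ − E₂h₁).
λ = 420/(2300×22 − 420×8.4) = 420/4.707e+04 = 0.008923 per min.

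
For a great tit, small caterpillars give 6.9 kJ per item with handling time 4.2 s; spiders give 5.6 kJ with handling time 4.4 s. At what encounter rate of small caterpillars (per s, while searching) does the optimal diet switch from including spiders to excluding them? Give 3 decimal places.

0.819 per s

At the threshold, the rate on small caterpillars alone equals the profitability of spiders: λ·6.9/(1 + λ·4.2) = 5.6/4.4 = 1.273.
Rearranging, λ(6.9 − 1.273×4.2) = 1.273, so λ = 1.273/1.555 = 0.8187 per s.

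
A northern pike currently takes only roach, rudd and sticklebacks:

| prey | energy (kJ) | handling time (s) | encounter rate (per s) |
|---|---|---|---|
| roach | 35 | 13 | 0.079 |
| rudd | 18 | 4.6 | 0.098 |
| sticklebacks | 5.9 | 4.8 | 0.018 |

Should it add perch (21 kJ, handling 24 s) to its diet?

Current rate: (0.079×35 + 0.098×18 + 0.018×5.9)/(1 + 0.079×13 + 0.098×4.6 + 0.018×4.8) = 1.808 kJ/s.
perch: E/h = 21/24 = 0.875 kJ/s.
Since 0.875 < R, time spent handling perch is better spent searching.

No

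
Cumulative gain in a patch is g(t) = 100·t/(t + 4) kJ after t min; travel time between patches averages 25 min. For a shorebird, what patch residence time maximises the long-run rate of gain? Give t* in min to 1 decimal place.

10.0 min

Optimal t* satisfies g'(t*) = g(t*)/(T + t*).
g'(t) = 100·4/(t + 4)². Setting 100·4/(t+4)² = 100t/[(t+4)(25+t)] gives 4(25+t) = t(t+4), so t² = 4×25 = 100.
t* = √100 = 10 min.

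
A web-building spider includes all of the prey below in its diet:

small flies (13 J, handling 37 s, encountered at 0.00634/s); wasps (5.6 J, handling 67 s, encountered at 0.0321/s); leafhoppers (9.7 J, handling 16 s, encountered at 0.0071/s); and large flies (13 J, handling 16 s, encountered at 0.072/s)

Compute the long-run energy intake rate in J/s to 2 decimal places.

0.27 J/s

R = (0.00634×13 + 0.0321×5.6 + 0.0071×9.7 + 0.072×13) / (1 + 0.00634×37 + 0.0321×67 + 0.0071×16 + 0.072×16) = 1.267/4.651 = 0.2724 J/s.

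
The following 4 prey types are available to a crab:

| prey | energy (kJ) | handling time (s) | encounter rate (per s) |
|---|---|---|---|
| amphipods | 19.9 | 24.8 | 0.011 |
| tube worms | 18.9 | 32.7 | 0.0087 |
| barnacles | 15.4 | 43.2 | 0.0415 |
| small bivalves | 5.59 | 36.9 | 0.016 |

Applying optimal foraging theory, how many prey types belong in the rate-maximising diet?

E/h in descending order: amphipods 0.802, tube worms 0.578, barnacles 0.356, small bivalves 0.151 kJ/s. The optimal diet is the largest prefix of this list for which every included type satisfies E_i/h_i > R on the types above it.
Rate on top 1: 0.172. tube worms: 0.578 > 0.172 → include.
Rate on top 2: 0.2462. barnacles: 0.356 > 0.2462 → include.
Rate on top 3: 0.3052. small bivalves: 0.151 < 0.3052 → exclude; stop.
Optimal diet: amphipods, tube worms, barnacles — 3 of 4 types.

3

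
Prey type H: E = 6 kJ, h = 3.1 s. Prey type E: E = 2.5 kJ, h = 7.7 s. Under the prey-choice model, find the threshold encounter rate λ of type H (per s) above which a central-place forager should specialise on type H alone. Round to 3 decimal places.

Drop type E once their profitability E₂/h₂ falls below the rate achievable on type H alone: E₂/h₂ = λE₁/(1 + λh₁).
Solve for λ: λE₁h₂ = E₂(1 + λh₁) → λ(E₁h₂ − E₂h₁) = E₂ → λ = E₂/(E₁h₂ − E₂h₁).
λ = 2.5/(6×7.7 − 2.5×3.1) = 2.5/38.45 = 0.06502 per s.

0.065 per s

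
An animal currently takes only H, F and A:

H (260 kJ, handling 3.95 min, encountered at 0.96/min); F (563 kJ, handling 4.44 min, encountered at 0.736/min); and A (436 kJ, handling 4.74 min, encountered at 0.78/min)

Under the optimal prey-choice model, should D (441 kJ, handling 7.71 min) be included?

No

Intake rate on the current diet: R = (0.96×260 + 0.736×563 + 0.78×436) / (1 + 0.96×3.95 + 0.736×4.44 + 0.78×4.74) = 1004/11.76 = 85.4 kJ/min.
D: E/h = 441/7.71 = 57.2 kJ/min.
Since 57.2 < R, time spent handling D is better spent searching.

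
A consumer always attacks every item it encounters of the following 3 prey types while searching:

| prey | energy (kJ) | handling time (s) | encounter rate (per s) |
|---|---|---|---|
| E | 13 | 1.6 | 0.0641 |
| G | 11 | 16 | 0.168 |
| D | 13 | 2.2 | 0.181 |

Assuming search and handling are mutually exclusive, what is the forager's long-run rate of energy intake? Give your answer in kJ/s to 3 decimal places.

R = (0.0641×13 + 0.168×11 + 0.181×13) / (1 + 0.0641×1.6 + 0.168×16 + 0.181×2.2) = 5.034/4.189 = 1.202 kJ/s.

1.202 kJ/s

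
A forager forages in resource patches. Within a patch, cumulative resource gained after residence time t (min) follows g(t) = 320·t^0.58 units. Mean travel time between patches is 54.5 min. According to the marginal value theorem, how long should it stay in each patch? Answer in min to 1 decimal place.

75.3 min

Optimal t* satisfies g'(t*) = g(t*)/(T + t*).
g'(t) = 0.58·320·t^-0.42. Setting 0.58·320·t^-0.42 = 320·t^0.58/(54.5+t) gives 0.58(54.5+t) = t, so 0.42·t = 0.58×54.5.
t* = 0.58×54.5/0.42 = 75.26 min.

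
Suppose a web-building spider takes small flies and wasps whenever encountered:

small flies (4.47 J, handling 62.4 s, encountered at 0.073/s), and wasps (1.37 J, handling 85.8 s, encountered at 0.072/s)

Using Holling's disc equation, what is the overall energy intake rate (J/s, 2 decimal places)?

R = Σλ_iE_i / (1 + Σλ_ih_i)
Numerator: 0.073×4.47 + 0.072×1.37 = 0.4249
Denominator: 1 + 0.073×62.4 + 0.072×85.8 = 11.73
R = 0.4249/11.73 = 0.03622 J/s

0.04 J/s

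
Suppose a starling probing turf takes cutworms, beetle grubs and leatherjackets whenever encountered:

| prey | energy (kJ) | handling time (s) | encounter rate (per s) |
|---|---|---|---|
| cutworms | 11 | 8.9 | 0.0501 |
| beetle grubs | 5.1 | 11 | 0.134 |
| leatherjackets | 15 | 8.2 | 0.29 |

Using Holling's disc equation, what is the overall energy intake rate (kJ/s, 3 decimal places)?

1.054 kJ/s

R = Σλ_iE_i / (1 + Σλ_ih_i)
Numerator: 0.0501×11 + 0.134×5.1 + 0.29×15 = 5.584
Denominator: 1 + 0.0501×8.9 + 0.134×11 + 0.29×8.2 = 5.298
R = 5.584/5.298 = 1.054 kJ/s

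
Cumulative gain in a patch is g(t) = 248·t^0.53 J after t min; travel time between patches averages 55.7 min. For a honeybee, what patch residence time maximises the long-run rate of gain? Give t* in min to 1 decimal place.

62.8 min

By the marginal value theorem, leave when the instantaneous gain rate g'(t) equals the habitat-wide average g(t)/(T + t).
g'(t) = 0.53·248·t^-0.47. Setting 0.53·248·t^-0.47 = 248·t^0.53/(55.7+t) gives 0.53(55.7+t) = t, so 0.47·t = 0.53×55.7.
t* = 0.53×55.7/0.47 = 62.81 min.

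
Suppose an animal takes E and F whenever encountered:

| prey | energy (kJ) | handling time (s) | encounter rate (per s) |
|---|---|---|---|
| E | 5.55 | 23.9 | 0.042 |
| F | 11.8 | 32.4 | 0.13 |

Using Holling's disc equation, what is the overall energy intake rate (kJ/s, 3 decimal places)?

R = Σλ_iE_i / (1 + Σλ_ih_i)
Numerator: 0.042×5.55 + 0.13×11.8 = 1.767
Denominator: 1 + 0.042×23.9 + 0.13×32.4 = 6.216
R = 1.767/6.216 = 0.2843 kJ/s

0.284 kJ/s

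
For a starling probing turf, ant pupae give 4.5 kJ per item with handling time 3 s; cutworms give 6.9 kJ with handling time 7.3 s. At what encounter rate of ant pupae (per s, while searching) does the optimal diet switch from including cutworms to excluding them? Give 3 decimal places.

0.568 per s

The zero-one rule: include cutworms iff E₂/h₂ > λE₁/(1+λh₁). Equality gives the switch point.
λE₁h₂ = E₂ + λE₂h₁ ⇒ λ = E₂/(E₁h₂ − E₂h₁) = 6.9/(32.85 − 20.7) = 0.5679 per s.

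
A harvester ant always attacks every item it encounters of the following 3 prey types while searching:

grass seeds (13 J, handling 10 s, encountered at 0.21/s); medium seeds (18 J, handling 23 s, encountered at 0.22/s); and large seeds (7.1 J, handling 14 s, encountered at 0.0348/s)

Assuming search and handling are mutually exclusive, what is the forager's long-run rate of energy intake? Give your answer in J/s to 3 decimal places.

0.802 J/s

Energy encountered per unit search time: 0.21×13 + 0.22×18 + 0.0348×7.1 = 6.937 J/s.
Handling time per unit search time: 0.21×10 + 0.22×23 + 0.0348×14 = 7.647.
Rate = 6.937/(1 + 7.647) = 0.8022 J/s.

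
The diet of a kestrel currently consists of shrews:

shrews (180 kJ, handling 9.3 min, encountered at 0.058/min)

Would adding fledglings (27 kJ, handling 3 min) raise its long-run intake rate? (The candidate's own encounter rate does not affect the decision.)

Current rate: (0.058×180)/(1 + 0.058×9.3) = 6.782 kJ/min.
fledglings: E/h = 27/3 = 9 kJ/min.
Since 9 > R, including fledglings increases the long-run rate.

Yes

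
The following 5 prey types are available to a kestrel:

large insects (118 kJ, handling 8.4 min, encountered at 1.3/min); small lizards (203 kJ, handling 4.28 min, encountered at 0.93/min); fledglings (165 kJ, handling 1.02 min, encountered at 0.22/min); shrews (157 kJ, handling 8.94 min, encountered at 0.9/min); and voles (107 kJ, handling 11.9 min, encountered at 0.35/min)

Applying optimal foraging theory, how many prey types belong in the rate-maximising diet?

Profitabilities (E/h, kJ/min): fledglings 162, small lizards 47.4, shrews 17.6, large insects 14, voles 8.99. Add prey in this order while the next type's profitability exceeds the intake rate on those already taken.
Rate on top 1: 29.65. small lizards: 47.4 > 29.65 → include.
Rate on top 2: 43.25. shrews: 17.6 < 43.25 → exclude; stop.
Optimal diet: fledglings, small lizards — 2 of 5 types.

2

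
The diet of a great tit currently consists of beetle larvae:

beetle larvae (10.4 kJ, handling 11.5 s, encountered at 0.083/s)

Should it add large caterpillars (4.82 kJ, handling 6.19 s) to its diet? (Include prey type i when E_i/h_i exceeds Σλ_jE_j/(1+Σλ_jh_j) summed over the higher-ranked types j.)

On beetle larvae alone, R = ΣλE/(1+Σλh) = 0.8632/1.954 = 0.4416 kJ/s.
Profitability of large caterpillars: 4.82/6.19 = 0.7787 kJ/s.
Since 0.7787 > R, including large caterpillars increases the long-run rate.

Yes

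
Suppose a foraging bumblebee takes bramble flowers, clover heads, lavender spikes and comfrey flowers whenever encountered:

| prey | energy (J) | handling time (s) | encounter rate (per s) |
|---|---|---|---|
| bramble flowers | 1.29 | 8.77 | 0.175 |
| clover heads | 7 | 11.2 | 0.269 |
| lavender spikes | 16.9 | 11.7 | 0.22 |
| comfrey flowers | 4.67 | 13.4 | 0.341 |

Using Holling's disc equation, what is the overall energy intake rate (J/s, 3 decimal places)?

0.585 J/s

Energy encountered per unit search time: 0.175×1.29 + 0.269×7 + 0.22×16.9 + 0.341×4.67 = 7.419 J/s.
Handling time per unit search time: 0.175×8.77 + 0.269×11.2 + 0.22×11.7 + 0.341×13.4 = 11.69.
Rate = 7.419/(1 + 11.69) = 0.5846 J/s.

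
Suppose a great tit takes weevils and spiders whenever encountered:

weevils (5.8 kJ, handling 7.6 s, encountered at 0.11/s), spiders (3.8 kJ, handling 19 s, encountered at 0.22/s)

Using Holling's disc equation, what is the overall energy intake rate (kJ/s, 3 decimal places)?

0.245 kJ/s

R = Σλ_iE_i / (1 + Σλ_ih_i)
Numerator: 0.11×5.8 + 0.22×3.8 = 1.474
Denominator: 1 + 0.11×7.6 + 0.22×19 = 6.016
R = 1.474/6.016 = 0.245 kJ/s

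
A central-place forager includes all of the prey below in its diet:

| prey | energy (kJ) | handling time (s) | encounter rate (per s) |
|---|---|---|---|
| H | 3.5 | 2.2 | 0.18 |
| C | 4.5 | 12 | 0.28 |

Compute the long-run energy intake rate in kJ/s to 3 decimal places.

R = (0.18×3.5 + 0.28×4.5) / (1 + 0.18×2.2 + 0.28×12) = 1.89/4.756 = 0.3974 kJ/s.

0.397 kJ/s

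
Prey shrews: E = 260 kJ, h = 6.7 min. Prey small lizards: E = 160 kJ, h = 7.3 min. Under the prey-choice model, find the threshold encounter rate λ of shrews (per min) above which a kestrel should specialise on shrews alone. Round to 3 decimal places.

Drop small lizards once their profitability E₂/h₂ falls below the rate achievable on shrews alone: E₂/h₂ = λE₁/(1 + λh₁).
Solve for λ: λE₁h₂ = E₂(1 + λh₁) → λ(E₁h₂ − E₂h₁) = E₂ → λ = E₂/(E₁h₂ − E₂h₁).
λ = 160/(260×7.3 − 160×6.7) = 160/826 = 0.1937 per min.

0.194 per min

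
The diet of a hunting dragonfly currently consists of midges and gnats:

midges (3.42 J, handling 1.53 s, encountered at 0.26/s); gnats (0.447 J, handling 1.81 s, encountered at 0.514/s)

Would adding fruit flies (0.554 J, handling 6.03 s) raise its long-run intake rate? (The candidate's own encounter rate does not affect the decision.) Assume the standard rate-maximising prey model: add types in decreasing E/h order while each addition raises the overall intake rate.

Current rate: (0.26×3.42 + 0.514×0.447)/(1 + 0.26×1.53 + 0.514×1.81) = 0.4806 J/s.
Profitability of fruit flies: 0.554/6.03 = 0.09187 J/s.
0.09187 < 0.4806, so adding fruit flies would lower the average — exclude it.

No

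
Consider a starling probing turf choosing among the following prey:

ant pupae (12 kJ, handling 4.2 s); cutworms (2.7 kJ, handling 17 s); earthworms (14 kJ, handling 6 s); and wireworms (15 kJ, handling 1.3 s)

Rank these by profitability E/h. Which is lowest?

In descending order of E/h:
wireworms: 15/1.3 = 11.5 kJ/s
ant pupae: 12/4.2 = 2.86 kJ/s
earthworms: 14/6 = 2.33 kJ/s
cutworms: 2.7/17 = 0.159 kJ/s

cutworms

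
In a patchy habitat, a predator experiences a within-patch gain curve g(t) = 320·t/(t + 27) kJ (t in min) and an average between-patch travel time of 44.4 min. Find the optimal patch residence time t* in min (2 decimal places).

34.62 min

Maximise g(t)/(T+t): set derivative to zero → g'(t)(T+t) = g(t).
g'(t) = 320·27/(t + 27)². Setting 320·27/(t+27)² = 320t/[(t+27)(44.4+t)] gives 27(44.4+t) = t(t+27), so t² = 27×44.4 = 1199.
t* = √1199 = 34.62 min.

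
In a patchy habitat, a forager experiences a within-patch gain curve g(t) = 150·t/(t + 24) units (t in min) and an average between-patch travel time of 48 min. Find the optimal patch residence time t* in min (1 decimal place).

Optimal t* satisfies g'(t*) = g(t*)/(T + t*).
g'(t) = 150·24/(t + 24)². Setting 150·24/(t+24)² = 150t/[(t+24)(48+t)] gives 24(48+t) = t(t+24), so t² = 24×48 = 1152.
t* = √1152 = 33.94 min.

33.9 min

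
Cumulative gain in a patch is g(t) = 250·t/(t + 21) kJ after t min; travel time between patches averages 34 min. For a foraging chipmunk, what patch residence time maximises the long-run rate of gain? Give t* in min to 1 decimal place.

26.7 min

Maximise g(t)/(T+t): set derivative to zero → g'(t)(T+t) = g(t).
g'(t) = 250·21/(t + 21)². Setting 250·21/(t+21)² = 250t/[(t+21)(34+t)] gives 21(34+t) = t(t+21), so t² = 21×34 = 714.
t* = √714 = 26.72 min.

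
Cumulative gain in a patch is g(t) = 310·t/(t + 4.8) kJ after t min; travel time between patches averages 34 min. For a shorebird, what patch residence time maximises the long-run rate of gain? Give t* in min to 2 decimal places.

12.77 min

Maximise g(t)/(T+t): set derivative to zero → g'(t)(T+t) = g(t).
g'(t) = 310·4.8/(t + 4.8)². Setting 310·4.8/(t+4.8)² = 310t/[(t+4.8)(34+t)] gives 4.8(34+t) = t(t+4.8), so t² = 4.8×34 = 163.2.
t* = √163.2 = 12.77 min.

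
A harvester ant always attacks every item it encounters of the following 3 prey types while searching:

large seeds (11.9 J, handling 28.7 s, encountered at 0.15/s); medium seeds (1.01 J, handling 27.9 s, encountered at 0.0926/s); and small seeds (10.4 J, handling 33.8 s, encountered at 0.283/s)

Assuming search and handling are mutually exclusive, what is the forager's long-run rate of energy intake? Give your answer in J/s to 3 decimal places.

0.276 J/s

R = (0.15×11.9 + 0.0926×1.01 + 0.283×10.4) / (1 + 0.15×28.7 + 0.0926×27.9 + 0.283×33.8) = 4.822/17.45 = 0.2763 J/s.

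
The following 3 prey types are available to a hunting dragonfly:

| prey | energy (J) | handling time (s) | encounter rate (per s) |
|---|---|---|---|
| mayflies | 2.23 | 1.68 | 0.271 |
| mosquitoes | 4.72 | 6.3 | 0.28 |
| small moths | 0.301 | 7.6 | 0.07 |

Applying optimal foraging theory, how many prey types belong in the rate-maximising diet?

2

Profitabilities (E/h, J/s): mayflies 1.33, mosquitoes 0.749, small moths 0.0396. Add prey in this order while the next type's profitability exceeds the intake rate on those already taken.
Rate on top 1: 0.4153. mosquitoes: 0.749 > 0.4153 → include.
Rate on top 2: 0.5982. small moths: 0.0396 < 0.5982 → exclude; stop.
Optimal diet: mayflies, mosquitoes — 2 of 3 types.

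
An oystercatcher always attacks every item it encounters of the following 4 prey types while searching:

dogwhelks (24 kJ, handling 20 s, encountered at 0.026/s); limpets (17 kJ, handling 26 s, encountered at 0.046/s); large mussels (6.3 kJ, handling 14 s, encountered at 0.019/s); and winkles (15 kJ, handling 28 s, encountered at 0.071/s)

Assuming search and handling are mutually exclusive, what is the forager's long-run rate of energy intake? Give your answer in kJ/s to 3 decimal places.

R = (0.026×24 + 0.046×17 + 0.019×6.3 + 0.071×15) / (1 + 0.026×20 + 0.046×26 + 0.019×14 + 0.071×28) = 2.591/4.97 = 0.5213 kJ/s.

0.521 kJ/s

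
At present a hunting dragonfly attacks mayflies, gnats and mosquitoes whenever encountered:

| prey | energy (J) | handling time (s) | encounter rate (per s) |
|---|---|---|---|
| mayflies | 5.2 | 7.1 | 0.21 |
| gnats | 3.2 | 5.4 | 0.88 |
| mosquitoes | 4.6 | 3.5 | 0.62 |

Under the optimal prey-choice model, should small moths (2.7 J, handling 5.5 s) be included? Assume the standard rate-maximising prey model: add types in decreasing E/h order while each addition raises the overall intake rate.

No

On mayflies, gnats and mosquitoes alone, R = ΣλE/(1+Σλh) = 6.76/9.413 = 0.7182 J/s.
small moths: E/h = 2.7/5.5 = 0.4909 J/s.
0.4909 < 0.7182, so adding small moths would lower the average — exclude it.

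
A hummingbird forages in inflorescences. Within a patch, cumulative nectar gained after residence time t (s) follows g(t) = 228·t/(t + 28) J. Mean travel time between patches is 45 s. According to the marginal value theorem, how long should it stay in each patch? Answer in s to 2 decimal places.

By the marginal value theorem, leave when the instantaneous gain rate g'(t) equals the habitat-wide average g(t)/(T + t).
g'(t) = 228·28/(t + 28)². Setting 228·28/(t+28)² = 228t/[(t+28)(45+t)] gives 28(45+t) = t(t+28), so t² = 28×45 = 1260.
t* = √1260 = 35.5 s.

35.50 s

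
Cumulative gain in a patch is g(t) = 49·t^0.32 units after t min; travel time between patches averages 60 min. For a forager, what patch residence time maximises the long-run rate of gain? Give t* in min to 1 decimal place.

By the marginal value theorem, leave when the instantaneous gain rate g'(t) equals the habitat-wide average g(t)/(T + t).
g'(t) = 0.32·49·t^-0.68. Setting 0.32·49·t^-0.68 = 49·t^0.32/(60+t) gives 0.32(60+t) = t, so 0.68·t = 0.32×60.
t* = 0.32×60/0.68 = 28.24 min.

28.2 min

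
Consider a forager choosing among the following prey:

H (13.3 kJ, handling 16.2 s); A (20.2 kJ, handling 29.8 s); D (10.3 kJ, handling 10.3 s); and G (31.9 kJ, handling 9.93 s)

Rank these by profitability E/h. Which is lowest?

A

In descending order of E/h:
G: 31.9/9.93 = 3.21 kJ/s
D: 10.3/10.3 = 1 kJ/s
H: 13.3/16.2 = 0.821 kJ/s
A: 20.2/29.8 = 0.678 kJ/s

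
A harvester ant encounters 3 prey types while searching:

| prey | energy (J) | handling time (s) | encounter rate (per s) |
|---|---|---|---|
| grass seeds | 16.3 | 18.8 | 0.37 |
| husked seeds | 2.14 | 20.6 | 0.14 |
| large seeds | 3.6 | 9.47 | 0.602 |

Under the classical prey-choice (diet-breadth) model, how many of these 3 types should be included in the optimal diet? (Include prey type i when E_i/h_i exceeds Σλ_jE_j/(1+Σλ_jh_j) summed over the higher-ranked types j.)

Rank by E/h (J/s): grass seeds 0.867, large seeds 0.38, husked seeds 0.104. Include each in turn until the next type's E/h falls below the running intake rate.
Rate on top 1: 0.758. large seeds: 0.38 < 0.758 → exclude; stop.
Optimal diet: grass seeds — 1 of 3 types.

1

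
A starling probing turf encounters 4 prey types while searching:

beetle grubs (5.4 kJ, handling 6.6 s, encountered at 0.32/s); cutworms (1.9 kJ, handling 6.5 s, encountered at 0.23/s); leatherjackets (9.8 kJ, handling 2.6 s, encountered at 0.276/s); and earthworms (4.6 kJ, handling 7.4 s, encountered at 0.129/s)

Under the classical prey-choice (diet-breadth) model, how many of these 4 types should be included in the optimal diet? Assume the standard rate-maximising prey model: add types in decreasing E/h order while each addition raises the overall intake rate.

1

Profitabilities (E/h, kJ/s): leatherjackets 3.77, beetle grubs 0.818, earthworms 0.622, cutworms 0.292. Add prey in this order while the next type's profitability exceeds the intake rate on those already taken.
Rate on top 1: 1.575. beetle grubs: 0.818 < 1.575 → exclude; stop.
Optimal diet: leatherjackets — 1 of 4 types.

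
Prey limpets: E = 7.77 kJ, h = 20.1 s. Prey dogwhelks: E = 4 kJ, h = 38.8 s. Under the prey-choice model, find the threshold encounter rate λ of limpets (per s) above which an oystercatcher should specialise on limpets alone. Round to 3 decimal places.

0.018 per s

At the threshold, the rate on limpets alone equals the profitability of dogwhelks: λ·7.77/(1 + λ·20.1) = 4/38.8 = 0.1031.
Rearranging, λ(7.77 − 0.1031×20.1) = 0.1031, so λ = 0.1031/5.698 = 0.01809 per s.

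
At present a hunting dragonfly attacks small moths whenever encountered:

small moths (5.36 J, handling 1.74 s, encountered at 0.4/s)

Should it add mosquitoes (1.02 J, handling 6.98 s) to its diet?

No

Intake rate on the current diet: R = (0.4×5.36) / (1 + 0.4×1.74) = 2.144/1.696 = 1.264 J/s.
Profitability of mosquitoes: 1.02/6.98 = 0.1461 J/s.
0.1461 < 1.264, so adding mosquitoes would lower the average — exclude it.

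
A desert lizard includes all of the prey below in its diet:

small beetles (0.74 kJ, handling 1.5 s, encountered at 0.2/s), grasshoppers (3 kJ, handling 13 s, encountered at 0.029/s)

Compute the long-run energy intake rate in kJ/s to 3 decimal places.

R = Σλ_iE_i / (1 + Σλ_ih_i)
Numerator: 0.2×0.74 + 0.029×3 = 0.235
Denominator: 1 + 0.2×1.5 + 0.029×13 = 1.677
R = 0.235/1.677 = 0.1401 kJ/s

0.140 kJ/s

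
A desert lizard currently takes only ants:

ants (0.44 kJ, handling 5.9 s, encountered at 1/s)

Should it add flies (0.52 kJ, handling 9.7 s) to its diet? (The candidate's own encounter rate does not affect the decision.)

No

On ants alone, R = ΣλE/(1+Σλh) = 0.44/6.9 = 0.06377 kJ/s.
flies: E/h = 0.52/9.7 = 0.05361 kJ/s.
0.05361 < 0.06377, so adding flies would lower the average — exclude it.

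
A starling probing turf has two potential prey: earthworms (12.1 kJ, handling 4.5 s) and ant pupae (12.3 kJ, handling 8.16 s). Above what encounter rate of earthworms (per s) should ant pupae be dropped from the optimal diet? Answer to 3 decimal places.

0.284 per s

Drop ant pupae once their profitability E₂/h₂ falls below the rate achievable on earthworms alone: E₂/h₂ = λE₁/(1 + λh₁).
Solve for λ: λE₁h₂ = E₂(1 + λh₁) → λ(E₁h₂ − E₂h₁) = E₂ → λ = E₂/(E₁h₂ − E₂h₁).
λ = 12.3/(12.1×8.16 − 12.3×4.5) = 12.3/43.39 = 0.2835 per s.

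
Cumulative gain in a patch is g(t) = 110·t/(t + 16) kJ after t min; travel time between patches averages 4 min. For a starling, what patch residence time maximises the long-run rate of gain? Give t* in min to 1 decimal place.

8.0 min

Maximise g(t)/(T+t): set derivative to zero → g'(t)(T+t) = g(t).
g'(t) = 110·16/(t + 16)². Setting 110·16/(t+16)² = 110t/[(t+16)(4+t)] gives 16(4+t) = t(t+16), so t² = 16×4 = 64.
t* = √64 = 8 min.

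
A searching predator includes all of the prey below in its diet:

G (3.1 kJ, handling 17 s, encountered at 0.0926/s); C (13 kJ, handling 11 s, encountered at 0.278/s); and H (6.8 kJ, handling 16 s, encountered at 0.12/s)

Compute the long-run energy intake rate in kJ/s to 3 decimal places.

0.625 kJ/s

Energy encountered per unit search time: 0.0926×3.1 + 0.278×13 + 0.12×6.8 = 4.717 kJ/s.
Handling time per unit search time: 0.0926×17 + 0.278×11 + 0.12×16 = 6.552.
Rate = 4.717/(1 + 6.552) = 0.6246 kJ/s.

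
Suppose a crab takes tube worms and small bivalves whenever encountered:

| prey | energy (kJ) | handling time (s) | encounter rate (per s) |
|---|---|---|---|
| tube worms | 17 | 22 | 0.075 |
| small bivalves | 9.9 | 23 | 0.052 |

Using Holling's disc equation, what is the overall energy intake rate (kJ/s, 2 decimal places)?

R = (0.075×17 + 0.052×9.9) / (1 + 0.075×22 + 0.052×23) = 1.79/3.846 = 0.4654 kJ/s.

0.47 kJ/s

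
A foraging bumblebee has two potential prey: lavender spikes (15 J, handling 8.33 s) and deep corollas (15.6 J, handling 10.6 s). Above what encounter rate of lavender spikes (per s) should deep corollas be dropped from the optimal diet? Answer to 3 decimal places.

The zero-one rule: include deep corollas iff E₂/h₂ > λE₁/(1+λh₁). Equality gives the switch point.
λE₁h₂ = E₂ + λE₂h₁ ⇒ λ = E₂/(E₁h₂ − E₂h₁) = 15.6/(159 − 129.9) = 0.537 per s.

0.537 per s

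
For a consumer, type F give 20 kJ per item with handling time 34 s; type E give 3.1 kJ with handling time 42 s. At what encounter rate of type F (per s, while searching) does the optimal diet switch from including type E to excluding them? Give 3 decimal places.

0.004 per s

At the threshold, the rate on type F alone equals the profitability of type E: λ·20/(1 + λ·34) = 3.1/42 = 0.07381.
Rearranging, λ(20 − 0.07381×34) = 0.07381, so λ = 0.07381/17.49 = 0.00422 per s.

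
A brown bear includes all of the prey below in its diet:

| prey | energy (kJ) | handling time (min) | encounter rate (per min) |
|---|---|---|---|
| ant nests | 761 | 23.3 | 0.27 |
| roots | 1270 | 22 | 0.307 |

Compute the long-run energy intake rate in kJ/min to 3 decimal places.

Energy encountered per unit search time: 0.27×761 + 0.307×1270 = 595.4 kJ/min.
Handling time per unit search time: 0.27×23.3 + 0.307×22 = 13.04.
Rate = 595.4/(1 + 13.04) = 42.39 kJ/min.

42.389 kJ/min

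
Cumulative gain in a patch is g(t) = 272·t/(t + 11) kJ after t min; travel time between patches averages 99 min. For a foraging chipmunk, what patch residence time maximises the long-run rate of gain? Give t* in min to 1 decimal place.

33.0 min

By the marginal value theorem, leave when the instantaneous gain rate g'(t) equals the habitat-wide average g(t)/(T + t).
g'(t) = 272·11/(t + 11)². Setting 272·11/(t+11)² = 272t/[(t+11)(99+t)] gives 11(99+t) = t(t+11), so t² = 11×99 = 1089.
t* = √1089 = 33 min.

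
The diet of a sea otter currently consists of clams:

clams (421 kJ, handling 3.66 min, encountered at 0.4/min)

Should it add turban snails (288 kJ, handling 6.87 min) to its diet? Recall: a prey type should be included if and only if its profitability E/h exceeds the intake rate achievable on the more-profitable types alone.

No

On clams alone, R = ΣλE/(1+Σλh) = 168.4/2.464 = 68.34 kJ/min.
Profitability of turban snails: 288/6.87 = 41.92 kJ/min.
Since 41.92 < R, time spent handling turban snails is better spent searching.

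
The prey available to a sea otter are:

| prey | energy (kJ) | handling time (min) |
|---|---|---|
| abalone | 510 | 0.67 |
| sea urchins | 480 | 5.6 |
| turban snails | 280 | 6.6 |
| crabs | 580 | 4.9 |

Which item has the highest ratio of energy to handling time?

In descending order of E/h:
abalone: 510/0.67 = 761 kJ/min
crabs: 580/4.9 = 118 kJ/min
sea urchins: 480/5.6 = 85.7 kJ/min
turban snails: 280/6.6 = 42.4 kJ/min

abalone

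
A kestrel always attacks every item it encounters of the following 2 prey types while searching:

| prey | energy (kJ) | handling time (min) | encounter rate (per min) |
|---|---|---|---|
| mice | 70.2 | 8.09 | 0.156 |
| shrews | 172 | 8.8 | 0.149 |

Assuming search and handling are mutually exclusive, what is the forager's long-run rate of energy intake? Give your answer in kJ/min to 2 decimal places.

10.24 kJ/min

Energy encountered per unit search time: 0.156×70.2 + 0.149×172 = 36.58 kJ/min.
Handling time per unit search time: 0.156×8.09 + 0.149×8.8 = 2.573.
Rate = 36.58/(1 + 2.573) = 10.24 kJ/min.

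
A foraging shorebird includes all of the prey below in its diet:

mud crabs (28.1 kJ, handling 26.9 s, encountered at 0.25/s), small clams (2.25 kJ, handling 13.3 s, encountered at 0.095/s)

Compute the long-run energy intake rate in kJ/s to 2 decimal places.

0.81 kJ/s

R = Σλ_iE_i / (1 + Σλ_ih_i)
Numerator: 0.25×28.1 + 0.095×2.25 = 7.239
Denominator: 1 + 0.25×26.9 + 0.095×13.3 = 8.989
R = 7.239/8.989 = 0.8053 kJ/s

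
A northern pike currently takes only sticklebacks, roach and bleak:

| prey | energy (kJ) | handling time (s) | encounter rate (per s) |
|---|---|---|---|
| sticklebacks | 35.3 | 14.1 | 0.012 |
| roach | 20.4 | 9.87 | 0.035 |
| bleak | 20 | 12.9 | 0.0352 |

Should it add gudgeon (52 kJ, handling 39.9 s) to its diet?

On sticklebacks, roach and bleak alone, R = ΣλE/(1+Σλh) = 1.842/1.969 = 0.9354 kJ/s.
Profitability of gudgeon: 52/39.9 = 1.303 kJ/s.
1.303 > 0.9354, so adding gudgeon raises the average — include it.

Yes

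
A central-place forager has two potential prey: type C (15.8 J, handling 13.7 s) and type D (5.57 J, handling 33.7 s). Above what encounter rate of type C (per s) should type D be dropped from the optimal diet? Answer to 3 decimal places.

0.012 per s

At the threshold, the rate on type C alone equals the profitability of type D: λ·15.8/(1 + λ·13.7) = 5.57/33.7 = 0.1653.
Rearranging, λ(15.8 − 0.1653×13.7) = 0.1653, so λ = 0.1653/13.54 = 0.01221 per s.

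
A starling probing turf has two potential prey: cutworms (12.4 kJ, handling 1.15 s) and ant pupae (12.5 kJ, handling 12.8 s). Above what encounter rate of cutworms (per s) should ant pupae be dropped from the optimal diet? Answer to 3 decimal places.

0.087 per s

Drop ant pupae once their profitability E₂/h₂ falls below the rate achievable on cutworms alone: E₂/h₂ = λE₁/(1 + λh₁).
Solve for λ: λE₁h₂ = E₂(1 + λh₁) → λ(E₁h₂ − E₂h₁) = E₂ → λ = E₂/(E₁h₂ − E₂h₁).
λ = 12.5/(12.4×12.8 − 12.5×1.15) = 12.5/144.3 = 0.0866 per s.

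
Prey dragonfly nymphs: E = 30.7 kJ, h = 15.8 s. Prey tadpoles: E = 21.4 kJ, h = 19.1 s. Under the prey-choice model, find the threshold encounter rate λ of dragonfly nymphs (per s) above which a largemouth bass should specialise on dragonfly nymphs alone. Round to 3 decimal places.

0.086 per s

Drop tadpoles once their profitability E₂/h₂ falls below the rate achievable on dragonfly nymphs alone: E₂/h₂ = λE₁/(1 + λh₁).
Solve for λ: λE₁h₂ = E₂(1 + λh₁) → λ(E₁h₂ − E₂h₁) = E₂ → λ = E₂/(E₁h₂ − E₂h₁).
λ = 21.4/(30.7×19.1 − 21.4×15.8) = 21.4/248.2 = 0.0862 per s.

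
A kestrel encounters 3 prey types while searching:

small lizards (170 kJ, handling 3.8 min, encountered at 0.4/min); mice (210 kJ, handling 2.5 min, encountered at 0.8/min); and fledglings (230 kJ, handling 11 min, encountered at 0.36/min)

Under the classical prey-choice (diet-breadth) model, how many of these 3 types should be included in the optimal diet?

Profitabilities (E/h, kJ/min): mice 84, small lizards 44.7, fledglings 20.9. Add prey in this order while the next type's profitability exceeds the intake rate on those already taken.
Rate on top 1: 56. small lizards: 44.7 < 56 → exclude; stop.
Optimal diet: mice — 1 of 3 types.

1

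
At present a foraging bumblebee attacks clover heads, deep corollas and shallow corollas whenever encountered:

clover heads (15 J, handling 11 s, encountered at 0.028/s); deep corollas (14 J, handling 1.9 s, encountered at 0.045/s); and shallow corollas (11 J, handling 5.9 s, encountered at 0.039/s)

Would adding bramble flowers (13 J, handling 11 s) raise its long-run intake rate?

Current rate: (0.028×15 + 0.045×14 + 0.039×11)/(1 + 0.028×11 + 0.045×1.9 + 0.039×5.9) = 0.9109 J/s.
bramble flowers: E/h = 13/11 = 1.182 J/s.
Since 1.182 > R, including bramble flowers increases the long-run rate.

Yes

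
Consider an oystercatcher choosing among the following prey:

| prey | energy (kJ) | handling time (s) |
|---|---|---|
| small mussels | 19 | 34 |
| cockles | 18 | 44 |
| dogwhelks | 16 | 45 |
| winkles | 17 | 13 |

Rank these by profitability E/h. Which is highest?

winkles

Profitability E/h (kJ/s): small mussels = 19/34 = 0.559, cockles = 18/44 = 0.409, dogwhelks = 16/45 = 0.356, winkles = 17/13 = 1.31.
Ranked: winkles > small mussels > cockles > dogwhelks.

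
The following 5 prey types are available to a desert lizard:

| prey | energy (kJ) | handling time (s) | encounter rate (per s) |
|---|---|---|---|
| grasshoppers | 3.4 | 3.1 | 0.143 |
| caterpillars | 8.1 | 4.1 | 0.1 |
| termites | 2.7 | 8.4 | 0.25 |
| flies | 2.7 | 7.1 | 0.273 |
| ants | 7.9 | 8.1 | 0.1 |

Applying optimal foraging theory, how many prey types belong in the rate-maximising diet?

Profitabilities (E/h, kJ/s): caterpillars 1.98, grasshoppers 1.1, ants 0.975, flies 0.38, termites 0.321. Add prey in this order while the next type's profitability exceeds the intake rate on those already taken.
Rate on top 1: 0.5745. grasshoppers: 1.1 > 0.5745 → include.
Rate on top 2: 0.6994. ants: 0.975 > 0.6994 → include.
Rate on top 3: 0.7833. flies: 0.38 < 0.7833 → exclude; stop.
Optimal diet: caterpillars, grasshoppers, ants — 3 of 5 types.

3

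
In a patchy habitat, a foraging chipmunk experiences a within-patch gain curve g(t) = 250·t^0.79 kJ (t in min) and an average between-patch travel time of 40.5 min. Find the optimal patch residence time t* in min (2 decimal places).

By the marginal value theorem, leave when the instantaneous gain rate g'(t) equals the habitat-wide average g(t)/(T + t).
g'(t) = 0.79·250·t^-0.21. Setting 0.79·250·t^-0.21 = 250·t^0.79/(40.5+t) gives 0.79(40.5+t) = t, so 0.21·t = 0.79×40.5.
t* = 0.79×40.5/0.21 = 152.4 min.

152.36 min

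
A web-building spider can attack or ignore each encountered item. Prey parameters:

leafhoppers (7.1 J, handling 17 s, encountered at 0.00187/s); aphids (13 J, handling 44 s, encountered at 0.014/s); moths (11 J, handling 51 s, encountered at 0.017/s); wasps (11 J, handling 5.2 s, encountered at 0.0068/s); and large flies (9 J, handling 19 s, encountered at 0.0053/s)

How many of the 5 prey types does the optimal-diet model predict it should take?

5

Profitabilities (E/h, J/s): wasps 2.12, large flies 0.474, leafhoppers 0.418, aphids 0.295, moths 0.216. Add prey in this order while the next type's profitability exceeds the intake rate on those already taken.
Rate on top 1: 0.07225. large flies: 0.474 > 0.07225 → include.
Rate on top 2: 0.1078. leafhoppers: 0.418 > 0.1078 → include.
Rate on top 3: 0.1163. aphids: 0.295 > 0.1163 → include.
Rate on top 4: 0.1781. moths: 0.216 > 0.1781 → include.
Optimal diet: wasps, large flies, leafhoppers, aphids, moths — 5 of 5 types.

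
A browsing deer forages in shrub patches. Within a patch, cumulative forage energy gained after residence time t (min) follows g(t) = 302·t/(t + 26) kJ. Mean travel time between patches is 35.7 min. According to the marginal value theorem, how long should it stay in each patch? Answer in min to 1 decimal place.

Maximise g(t)/(T+t): set derivative to zero → g'(t)(T+t) = g(t).
g'(t) = 302·26/(t + 26)². Setting 302·26/(t+26)² = 302t/[(t+26)(35.7+t)] gives 26(35.7+t) = t(t+26), so t² = 26×35.7 = 928.2.
t* = √928.2 = 30.47 min.

30.5 min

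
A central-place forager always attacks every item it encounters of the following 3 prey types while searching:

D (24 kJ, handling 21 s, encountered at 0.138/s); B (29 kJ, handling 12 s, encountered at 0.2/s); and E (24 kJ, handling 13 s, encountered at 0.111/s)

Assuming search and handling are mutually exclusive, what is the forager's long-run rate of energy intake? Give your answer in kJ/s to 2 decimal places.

1.52 kJ/s

R = (0.138×24 + 0.2×29 + 0.111×24) / (1 + 0.138×21 + 0.2×12 + 0.111×13) = 11.78/7.741 = 1.521 kJ/s.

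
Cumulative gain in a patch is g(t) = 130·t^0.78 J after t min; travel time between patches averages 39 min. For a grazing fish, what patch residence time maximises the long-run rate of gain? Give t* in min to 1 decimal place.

138.3 min

Optimal t* satisfies g'(t*) = g(t*)/(T + t*).
g'(t) = 0.78·130·t^-0.22. Setting 0.78·130·t^-0.22 = 130·t^0.78/(39+t) gives 0.78(39+t) = t, so 0.22·t = 0.78×39.
t* = 0.78×39/0.22 = 138.3 min.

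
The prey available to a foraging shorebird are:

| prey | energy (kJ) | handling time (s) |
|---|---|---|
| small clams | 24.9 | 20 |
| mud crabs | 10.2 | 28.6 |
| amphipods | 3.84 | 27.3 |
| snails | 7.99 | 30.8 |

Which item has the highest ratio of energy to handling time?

Profitability E/h (kJ/s): small clams = 24.9/20 = 1.24, mud crabs = 10.2/28.6 = 0.357, amphipods = 3.84/27.3 = 0.141, snails = 7.99/30.8 = 0.259.
Ranked: small clams > mud crabs > snails > amphipods.

small clams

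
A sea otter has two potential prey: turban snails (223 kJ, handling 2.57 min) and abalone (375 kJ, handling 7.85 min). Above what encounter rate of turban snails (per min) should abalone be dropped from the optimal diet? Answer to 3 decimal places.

0.477 per min

Drop abalone once their profitability E₂/h₂ falls below the rate achievable on turban snails alone: E₂/h₂ = λE₁/(1 + λh₁).
Solve for λ: λE₁h₂ = E₂(1 + λh₁) → λ(E₁h₂ − E₂h₁) = E₂ → λ = E₂/(E₁h₂ − E₂h₁).
λ = 375/(223×7.85 − 375×2.57) = 375/786.8 = 0.4766 per min.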